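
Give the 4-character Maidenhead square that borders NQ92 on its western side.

NQ82

Longitude square 9; −1 → 8.
The latitude characters are unchanged.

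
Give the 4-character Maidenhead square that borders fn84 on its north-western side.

Longitude square 8; −1 → 7.
Latitude square 4; +1 → 5.

FN75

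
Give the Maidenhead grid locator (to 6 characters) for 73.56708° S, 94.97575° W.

EB26mk

Add 180° to longitude and 90° to latitude: 85.0242, 16.4329.
Field: 85.0242/20 → 4 → E, 16.4329/10 → 1 → B; chars EB.
Square: 5.0242/2 → 2, 6.4329/1 → 6; chars 26.
Subsquare: 1.0242/0.0833333 → 12 → m, 0.4329/0.0416667 → 10 → k; chars mk.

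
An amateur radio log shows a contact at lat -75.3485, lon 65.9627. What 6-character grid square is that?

Offset from 180°W / 90°S: lon 245.9627°, lat 14.6515°.
Field (20°×10°, letters A–R): lon ⌊245.9627/20⌋ = 12 → M; lat ⌊14.6515/10⌋ = 1 → B.
Square (2°×1°, digits 0–9): lon ⌊5.9627/2⌋ = 2; lat ⌊4.6515/1⌋ = 4.
Subsquare (5′×2.5′, letters a–x): lon ⌊1.9627/0.0833333⌋ = 23 → x; lat ⌊0.6515/0.0416667⌋ = 15 → p.

MB24xp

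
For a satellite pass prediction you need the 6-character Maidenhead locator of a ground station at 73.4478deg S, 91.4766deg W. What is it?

EB46gn

Shift to the Maidenhead origin (180°W, 90°S): lon 88.5234, lat 16.5522.
Field: 88.5234/20 → 4 → E, 16.5522/10 → 1 → B; chars EB.
Square: 8.5234/2 → 4, 6.5522/1 → 6; chars 46.
Subsquare: 0.5234/0.0833333 → 6 → g, 0.5522/0.0416667 → 13 → n; chars gn.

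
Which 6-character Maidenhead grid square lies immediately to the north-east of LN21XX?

LN32aa

Longitude subsquare x = 23; +1 → 24, wraps to 0 = a, carry into square.
Longitude square 2; +1 → 3.
Latitude subsquare x = 23; +1 → 24, wraps to 0 = a, carry into square.
Latitude square 1; +1 → 2.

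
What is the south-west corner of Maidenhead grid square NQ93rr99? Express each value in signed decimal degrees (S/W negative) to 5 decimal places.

Field N=13, Q=16: +13·20° lon, +16·10° lat → SW at lon 80°, lat 70°.
Square 9, 3: +9·2° lon, +3·1° lat → SW at lon 98°, lat 73°.
Subsquare r=17, r=17: +17·0.0833333° lon, +17·0.0416667° lat → SW at lon 99.4167°, lat 73.7083°.
Extended square 9, 9: +9·0.00833333° lon, +9·0.00416667° lat → SW at lon 99.4917°, lat 73.7458°.
latitude 73.74583, longitude 99.49167.

73.74583, 99.49167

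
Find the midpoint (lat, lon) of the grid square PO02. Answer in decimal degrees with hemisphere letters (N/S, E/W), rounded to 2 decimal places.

Field P=15, O=14: +15·20° lon, +14·10° lat → SW at lon 120°, lat 50°.
Square 0, 2: +0·2° lon, +2·1° lat → SW at lon 120°, lat 52°.
Cell spans 2° lon × 1° lat. Centre is SW corner plus half of each.
latitude 52.50° N, longitude 121.00° E.

52.50° N, 121.00° E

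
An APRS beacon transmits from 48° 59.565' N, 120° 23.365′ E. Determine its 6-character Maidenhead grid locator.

PN08ex

Add 180° to longitude and 90° to latitude: 300.3894, 138.9928.
Field: lon ⌊300.3894/20⌋ = 15 → P; lat ⌊138.9928/10⌋ = 13 → N.
Square: lon ⌊0.3894/2⌋ = 0; lat ⌊8.9928/1⌋ = 8.
Subsquare: lon ⌊0.3894/0.0833333⌋ = 4 → e; lat ⌊0.9928/0.0416667⌋ = 23 → x.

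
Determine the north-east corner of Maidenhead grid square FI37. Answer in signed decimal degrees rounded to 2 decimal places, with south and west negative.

-2.00, -72.00

Field F=5, I=8: +5·20° lon, +8·10° lat → SW at lon -80°, lat -10°.
Square 3, 7: +3·2° lon, +7·1° lat → SW at lon -74°, lat -3°.
Cell spans 2° lon × 1° lat. NE corner is SW corner plus one full cell.
latitude -2.00, longitude -72.00.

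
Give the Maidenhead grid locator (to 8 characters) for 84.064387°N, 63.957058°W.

FR84ab55

Shift to the Maidenhead origin (180°W, 90°S): lon 116.04294, lat 174.06439.
Field: 116.04294/20 → 5 → F, 174.06439/10 → 17 → R; chars FR.
Square: 16.04294/2 → 8, 4.06439/1 → 4; chars 84.
Subsquare: 0.04294/0.0833333 → 0 → a, 0.06439/0.0416667 → 1 → b; chars ab.
Extended square: 0.04294/0.00833333 → 5, 0.02272/0.00416667 → 5; chars 55.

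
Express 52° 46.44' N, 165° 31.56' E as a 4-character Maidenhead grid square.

RO22

Offset from 180°W / 90°S: lon 345.53°, lat 142.77°.
Field: 345.53/20 → 17 → R, 142.77/10 → 14 → O; chars RO.
Square: 5.53/2 → 2, 2.77/1 → 2; chars 22.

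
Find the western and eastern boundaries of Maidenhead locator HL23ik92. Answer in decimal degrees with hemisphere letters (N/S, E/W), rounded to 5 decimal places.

Field H=7, L=11: +7·20° lon, +11·10° lat → SW at lon -40°, lat 20°.
Square 2, 3: +2·2° lon, +3·1° lat → SW at lon -36°, lat 23°.
Subsquare i=8, k=10: +8·0.0833333° lon, +10·0.0416667° lat → SW at lon -35.3333°, lat 23.4167°.
Extended square 9, 2: +9·0.00833333° lon, +2·0.00416667° lat → SW at lon -35.2583°, lat 23.425°.
Cell spans 0.00833333° lon × 0.00416667° lat.
west 35.25833° W, east 35.25000° W.

35.25833° W, 35.25000° W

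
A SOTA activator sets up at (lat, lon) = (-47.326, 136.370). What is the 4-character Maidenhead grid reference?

PE82

Offset from 180°W / 90°S: lon 316.37°, lat 42.67°.
Field: lon ⌊316.37/20⌋ = 15 → P; lat ⌊42.67/10⌋ = 4 → E.
Square: lon ⌊16.37/2⌋ = 8; lat ⌊2.67/1⌋ = 2.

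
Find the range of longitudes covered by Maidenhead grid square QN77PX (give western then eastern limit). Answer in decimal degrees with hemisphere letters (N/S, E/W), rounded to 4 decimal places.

Field Q=16, N=13: +16·20° lon, +13·10° lat → SW at lon 140°, lat 40°.
Square 7, 7: +7·2° lon, +7·1° lat → SW at lon 154°, lat 47°.
Subsquare p=15, x=23: +15·0.0833333° lon, +23·0.0416667° lat → SW at lon 155.25°, lat 47.9583°.
Cell spans 0.0833333° lon × 0.0416667° lat.
west 155.2500° E, east 155.3333° E.

155.2500° E, 155.3333° E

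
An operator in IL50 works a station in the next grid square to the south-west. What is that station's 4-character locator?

Longitude square 5; −1 → 4.
Latitude square 0; −1 → -1, wraps to 9, carry into field.
Latitude field L = 11; −1 → 10 = K.

IK49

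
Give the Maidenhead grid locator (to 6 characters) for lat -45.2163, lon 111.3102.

OE54ps

Add 180° to longitude and 90° to latitude: 291.3102, 44.7837.
Field: lon ⌊291.3102/20⌋ = 14 → O; lat ⌊44.7837/10⌋ = 4 → E.
Square: lon ⌊11.3102/2⌋ = 5; lat ⌊4.7837/1⌋ = 4.
Subsquare: lon ⌊1.3102/0.0833333⌋ = 15 → p; lat ⌊0.7837/0.0416667⌋ = 18 → s.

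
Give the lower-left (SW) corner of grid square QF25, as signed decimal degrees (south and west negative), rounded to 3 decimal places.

Field Q=16, F=5: +16·20° lon, +5·10° lat → SW at lon 140°, lat -40°.
Square 2, 5: +2·2° lon, +5·1° lat → SW at lon 144°, lat -35°.
latitude -35.000, longitude 144.000.

-35.000, 144.000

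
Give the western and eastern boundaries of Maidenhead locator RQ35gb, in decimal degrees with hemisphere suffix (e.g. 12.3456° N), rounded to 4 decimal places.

Field R=17, Q=16: +17·20° lon, +16·10° lat → SW at lon 160°, lat 70°.
Square 3, 5: +3·2° lon, +5·1° lat → SW at lon 166°, lat 75°.
Subsquare g=6, b=1: +6·0.0833333° lon, +1·0.0416667° lat → SW at lon 166.5°, lat 75.0417°.
Cell spans 0.0833333° lon × 0.0416667° lat.
west 166.5000° E, east 166.5833° E.

166.5000° E, 166.5833° E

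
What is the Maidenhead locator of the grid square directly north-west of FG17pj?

FG17ok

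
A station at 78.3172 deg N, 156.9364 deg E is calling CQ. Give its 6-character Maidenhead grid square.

Shift to the Maidenhead origin (180°W, 90°S): lon 336.9364, lat 168.3172.
Field (20°×10°, letters A–R): 336.9364/20 → 16 → Q, 168.3172/10 → 16 → Q; chars QQ.
Square (2°×1°, digits 0–9): 16.9364/2 → 8, 8.3172/1 → 8; chars 88.
Subsquare (5′×2.5′, letters a–x): 0.9364/0.0833333 → 11 → l, 0.3172/0.0416667 → 7 → h; chars lh.

QQ88lh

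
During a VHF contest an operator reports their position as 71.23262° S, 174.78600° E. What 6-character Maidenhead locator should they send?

Offset from 180°W / 90°S: lon 354.7860°, lat 18.7674°.
Field: 354.7860/20 → 17 → R, 18.7674/10 → 1 → B; chars RB.
Square: 14.7860/2 → 7, 8.7674/1 → 8; chars 78.
Subsquare: 0.7860/0.0833333 → 9 → j, 0.7674/0.0416667 → 18 → s; chars js.

RB78js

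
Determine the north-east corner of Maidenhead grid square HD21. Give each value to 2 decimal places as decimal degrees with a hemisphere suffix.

58.00° S, 34.00° W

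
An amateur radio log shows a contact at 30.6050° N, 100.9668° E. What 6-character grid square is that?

OM00lo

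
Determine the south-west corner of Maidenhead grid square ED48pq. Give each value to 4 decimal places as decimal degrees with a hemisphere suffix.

Field E=4, D=3: +4·20° lon, +3·10° lat → SW at lon -100°, lat -60°.
Square 4, 8: +4·2° lon, +8·1° lat → SW at lon -92°, lat -52°.
Subsquare p=15, q=16: +15·0.0833333° lon, +16·0.0416667° lat → SW at lon -90.75°, lat -51.3333°.
latitude 51.3333° S, longitude 90.7500° W.

51.3333° S, 90.7500° W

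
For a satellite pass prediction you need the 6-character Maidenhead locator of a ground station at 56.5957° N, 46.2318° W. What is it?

Shift to the Maidenhead origin (180°W, 90°S): lon 133.7682, lat 146.5957.
Field: lon ⌊133.7682/20⌋ = 6 → G; lat ⌊146.5957/10⌋ = 14 → O.
Square: lon ⌊13.7682/2⌋ = 6; lat ⌊6.5957/1⌋ = 6.
Subsquare: lon ⌊1.7682/0.0833333⌋ = 21 → v; lat ⌊0.5957/0.0416667⌋ = 14 → o.

GO66vo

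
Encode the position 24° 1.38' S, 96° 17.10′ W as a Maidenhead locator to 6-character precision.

EG15ux

Add 180° to longitude and 90° to latitude: 83.7150, 65.9770.
Field (20°×10°, letters A–R): 83.7150/20 → 4 → E, 65.9770/10 → 6 → G; chars EG.
Square (2°×1°, digits 0–9): 3.7150/2 → 1, 5.9770/1 → 5; chars 15.
Subsquare (5′×2.5′, letters a–x): 1.7150/0.0833333 → 20 → u, 0.9770/0.0416667 → 23 → x; chars ux.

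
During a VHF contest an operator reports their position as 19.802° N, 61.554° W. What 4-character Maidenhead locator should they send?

FK99

Shift to the Maidenhead origin (180°W, 90°S): lon 118.45, lat 109.80.
Field: lon ⌊118.45/20⌋ = 5 → F; lat ⌊109.80/10⌋ = 10 → K.
Square: lon ⌊18.45/2⌋ = 9; lat ⌊9.80/1⌋ = 9.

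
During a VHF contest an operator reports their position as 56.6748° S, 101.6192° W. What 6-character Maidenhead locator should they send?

DD93eh

Offset from 180°W / 90°S: lon 78.3808°, lat 33.3252°.
Field: lon ⌊78.3808/20⌋ = 3 → D; lat ⌊33.3252/10⌋ = 3 → D.
Square: lon ⌊18.3808/2⌋ = 9; lat ⌊3.3252/1⌋ = 3.
Subsquare: lon ⌊0.3808/0.0833333⌋ = 4 → e; lat ⌊0.3252/0.0416667⌋ = 7 → h.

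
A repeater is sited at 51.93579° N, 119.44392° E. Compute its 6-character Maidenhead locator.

Shift to the Maidenhead origin (180°W, 90°S): lon 299.4439, lat 141.9358.
Field: 299.4439/20 → 14 → O, 141.9358/10 → 14 → O; chars OO.
Square: 19.4439/2 → 9, 1.9358/1 → 1; chars 91.
Subsquare: 1.4439/0.0833333 → 17 → r, 0.9358/0.0416667 → 22 → w; chars rw.

OO91rw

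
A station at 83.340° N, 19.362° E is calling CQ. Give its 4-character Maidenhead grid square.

Shift to the Maidenhead origin (180°W, 90°S): lon 199.36, lat 173.34.
Field (20°×10°, letters A–R): 199.36/20 → 9 → J, 173.34/10 → 17 → R; chars JR.
Square (2°×1°, digits 0–9): 19.36/2 → 9, 3.34/1 → 3; chars 93.

JR93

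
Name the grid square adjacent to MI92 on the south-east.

Longitude square 9; +1 → 10, wraps to 0, carry into field.
Longitude field M = 12; +1 → 13 = N.
Latitude square 2; −1 → 1.

NI01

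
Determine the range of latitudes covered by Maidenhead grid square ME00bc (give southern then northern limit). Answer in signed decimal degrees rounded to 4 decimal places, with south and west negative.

-49.9167, -49.8750

Field M=12, E=4: +12·20° lon, +4·10° lat → SW at lon 60°, lat -50°.
Square 0, 0: +0·2° lon, +0·1° lat → SW at lon 60°, lat -50°.
Subsquare b=1, c=2: +1·0.0833333° lon, +2·0.0416667° lat → SW at lon 60.0833°, lat -49.9167°.
Cell spans 0.0833333° lon × 0.0416667° lat.
south -49.9167, north -49.8750.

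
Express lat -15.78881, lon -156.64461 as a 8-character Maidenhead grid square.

Shift to the Maidenhead origin (180°W, 90°S): lon 23.35539, lat 74.21119.
Field: 23.35539/20 → 1 → B, 74.21119/10 → 7 → H; chars BH.
Square: 3.35539/2 → 1, 4.21119/1 → 4; chars 14.
Subsquare: 1.35539/0.0833333 → 16 → q, 0.21119/0.0416667 → 5 → f; chars qf.
Extended square: 0.02206/0.00833333 → 2, 0.00286/0.00416667 → 0; chars 20.

BH14qf20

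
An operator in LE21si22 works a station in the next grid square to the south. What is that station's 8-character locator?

Latitude extended square 2; −1 → 1.
The longitude characters are unchanged.

LE21si21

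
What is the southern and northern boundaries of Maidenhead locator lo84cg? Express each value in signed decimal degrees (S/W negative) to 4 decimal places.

54.2500, 54.2917

Field L=11, O=14: +11·20° lon, +14·10° lat → SW at lon 40°, lat 50°.
Square 8, 4: +8·2° lon, +4·1° lat → SW at lon 56°, lat 54°.
Subsquare c=2, g=6: +2·0.0833333° lon, +6·0.0416667° lat → SW at lon 56.1667°, lat 54.25°.
Cell spans 0.0833333° lon × 0.0416667° lat.
south 54.2500, north 54.2917.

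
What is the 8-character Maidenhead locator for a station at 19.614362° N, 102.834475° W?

Shift to the Maidenhead origin (180°W, 90°S): lon 77.16553, lat 109.61436.
Field: 77.16553/20 → 3 → D, 109.61436/10 → 10 → K; chars DK.
Square: 17.16553/2 → 8, 9.61436/1 → 9; chars 89.
Subsquare: 1.16553/0.0833333 → 13 → n, 0.61436/0.0416667 → 14 → o; chars no.
Extended square: 0.08219/0.00833333 → 9, 0.03103/0.00416667 → 7; chars 97.

DK89no97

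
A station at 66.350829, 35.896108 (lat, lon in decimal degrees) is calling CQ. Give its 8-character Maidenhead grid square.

Shift to the Maidenhead origin (180°W, 90°S): lon 215.89611, lat 156.35083.
Field: 215.89611/20 → 10 → K, 156.35083/10 → 15 → P; chars KP.
Square: 15.89611/2 → 7, 6.35083/1 → 6; chars 76.
Subsquare: 1.89611/0.0833333 → 22 → w, 0.35083/0.0416667 → 8 → i; chars wi.
Extended square: 0.06277/0.00833333 → 7, 0.01750/0.00416667 → 4; chars 74.

KP76wi74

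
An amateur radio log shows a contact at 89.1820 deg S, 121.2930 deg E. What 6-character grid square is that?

PA00pt

Offset from 180°W / 90°S: lon 301.2930°, lat 0.8180°.
Field (20°×10°, letters A–R): lon ⌊301.2930/20⌋ = 15 → P; lat ⌊0.8180/10⌋ = 0 → A.
Square (2°×1°, digits 0–9): lon ⌊1.2930/2⌋ = 0; lat ⌊0.8180/1⌋ = 0.
Subsquare (5′×2.5′, letters a–x): lon ⌊1.2930/0.0833333⌋ = 15 → p; lat ⌊0.8180/0.0416667⌋ = 19 → t.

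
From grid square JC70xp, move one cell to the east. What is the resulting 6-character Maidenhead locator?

Longitude subsquare x = 23; +1 → 24, wraps to 0 = a, carry into square.
Longitude square 7; +1 → 8.
The latitude characters are unchanged.

JC80ap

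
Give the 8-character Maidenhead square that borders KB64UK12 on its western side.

KB64uk02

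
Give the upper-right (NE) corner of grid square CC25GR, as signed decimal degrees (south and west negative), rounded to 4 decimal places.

-64.2500, -135.4167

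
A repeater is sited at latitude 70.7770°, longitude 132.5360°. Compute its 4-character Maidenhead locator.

Shift to the Maidenhead origin (180°W, 90°S): lon 312.54, lat 160.78.
Field: lon ⌊312.54/20⌋ = 15 → P; lat ⌊160.78/10⌋ = 16 → Q.
Square: lon ⌊12.54/2⌋ = 6; lat ⌊0.78/1⌋ = 0.

PQ60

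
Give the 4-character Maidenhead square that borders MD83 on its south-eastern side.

MD92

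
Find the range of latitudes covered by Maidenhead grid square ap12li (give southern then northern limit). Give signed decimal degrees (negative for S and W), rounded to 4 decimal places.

Field A=0, P=15: +0·20° lon, +15·10° lat → SW at lon -180°, lat 60°.
Square 1, 2: +1·2° lon, +2·1° lat → SW at lon -178°, lat 62°.
Subsquare l=11, i=8: +11·0.0833333° lon, +8·0.0416667° lat → SW at lon -177.083°, lat 62.3333°.
Cell spans 0.0833333° lon × 0.0416667° lat.
south 62.3333, north 62.3750.

62.3333, 62.3750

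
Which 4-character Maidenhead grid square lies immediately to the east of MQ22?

Longitude square 2; +1 → 3.
The latitude characters are unchanged.

MQ32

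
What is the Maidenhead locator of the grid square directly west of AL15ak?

Longitude subsquare a = 0; −1 → -1, wraps to 23 = x, carry into square.
Longitude square 1; −1 → 0.
The latitude characters are unchanged.

AL05xk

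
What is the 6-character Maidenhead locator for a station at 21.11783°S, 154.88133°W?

BG28nv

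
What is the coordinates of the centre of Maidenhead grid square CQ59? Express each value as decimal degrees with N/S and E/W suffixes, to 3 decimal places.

Field C=2, Q=16: +2·20° lon, +16·10° lat → SW at lon -140°, lat 70°.
Square 5, 9: +5·2° lon, +9·1° lat → SW at lon -130°, lat 79°.
Cell spans 2° lon × 1° lat. Centre is SW corner plus half of each.
latitude 79.500° N, longitude 129.000° W.

79.500° N, 129.000° W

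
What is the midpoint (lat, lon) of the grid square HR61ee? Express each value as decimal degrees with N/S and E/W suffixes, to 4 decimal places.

Field H=7, R=17: +7·20° lon, +17·10° lat → SW at lon -40°, lat 80°.
Square 6, 1: +6·2° lon, +1·1° lat → SW at lon -28°, lat 81°.
Subsquare e=4, e=4: +4·0.0833333° lon, +4·0.0416667° lat → SW at lon -27.6667°, lat 81.1667°.
Cell spans 0.0833333° lon × 0.0416667° lat. Centre is SW corner plus half of each.
latitude 81.1875° N, longitude 27.6250° W.

81.1875° N, 27.6250° W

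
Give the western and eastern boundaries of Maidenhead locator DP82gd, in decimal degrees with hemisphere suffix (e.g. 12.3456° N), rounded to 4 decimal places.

103.5000° W, 103.4167° W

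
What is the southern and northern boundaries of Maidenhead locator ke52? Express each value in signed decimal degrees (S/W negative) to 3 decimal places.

-48.000, -47.000

Field K=10, E=4: +10·20° lon, +4·10° lat → SW at lon 20°, lat -50°.
Square 5, 2: +5·2° lon, +2·1° lat → SW at lon 30°, lat -48°.
Cell spans 2° lon × 1° lat.
south -48.000, north -47.000.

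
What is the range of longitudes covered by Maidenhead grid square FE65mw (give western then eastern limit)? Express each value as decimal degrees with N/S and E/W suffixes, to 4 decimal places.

67.0000° W, 66.9167° W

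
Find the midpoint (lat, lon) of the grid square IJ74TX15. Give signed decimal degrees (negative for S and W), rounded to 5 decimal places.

4.98125, -4.40417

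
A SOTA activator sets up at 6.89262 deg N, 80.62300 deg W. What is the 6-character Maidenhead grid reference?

Shift to the Maidenhead origin (180°W, 90°S): lon 99.3770, lat 96.8926.
Field: 99.3770/20 → 4 → E, 96.8926/10 → 9 → J; chars EJ.
Square: 19.3770/2 → 9, 6.8926/1 → 6; chars 96.
Subsquare: 1.3770/0.0833333 → 16 → q, 0.8926/0.0416667 → 21 → v; chars qv.

EJ96qv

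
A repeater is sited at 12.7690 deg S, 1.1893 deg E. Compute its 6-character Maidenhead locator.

JH07of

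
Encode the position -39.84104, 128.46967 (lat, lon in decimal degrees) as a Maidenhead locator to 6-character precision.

Shift to the Maidenhead origin (180°W, 90°S): lon 308.4697, lat 50.1590.
Field: lon ⌊308.4697/20⌋ = 15 → P; lat ⌊50.1590/10⌋ = 5 → F.
Square: lon ⌊8.4697/2⌋ = 4; lat ⌊0.1590/1⌋ = 0.
Subsquare: lon ⌊0.4697/0.0833333⌋ = 5 → f; lat ⌊0.1590/0.0416667⌋ = 3 → d.

PF40fd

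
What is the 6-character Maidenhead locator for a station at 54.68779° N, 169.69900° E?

Add 180° to longitude and 90° to latitude: 349.6990, 144.6878.
Field: lon ⌊349.6990/20⌋ = 17 → R; lat ⌊144.6878/10⌋ = 14 → O.
Square: lon ⌊9.6990/2⌋ = 4; lat ⌊4.6878/1⌋ = 4.
Subsquare: lon ⌊1.6990/0.0833333⌋ = 20 → u; lat ⌊0.6878/0.0416667⌋ = 16 → q.

RO44uq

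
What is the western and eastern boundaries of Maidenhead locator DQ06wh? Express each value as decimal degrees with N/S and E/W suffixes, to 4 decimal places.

118.1667° W, 118.0833° W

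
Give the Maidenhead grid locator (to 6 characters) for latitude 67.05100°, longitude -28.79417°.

HP57ob

Offset from 180°W / 90°S: lon 151.2058°, lat 157.0510°.
Field: lon ⌊151.2058/20⌋ = 7 → H; lat ⌊157.0510/10⌋ = 15 → P.
Square: lon ⌊11.2058/2⌋ = 5; lat ⌊7.0510/1⌋ = 7.
Subsquare: lon ⌊1.2058/0.0833333⌋ = 14 → o; lat ⌊0.0510/0.0416667⌋ = 1 → b.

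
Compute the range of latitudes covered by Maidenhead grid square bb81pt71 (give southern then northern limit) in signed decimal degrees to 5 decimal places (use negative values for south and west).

Field B=1, B=1: +1·20° lon, +1·10° lat → SW at lon -160°, lat -80°.
Square 8, 1: +8·2° lon, +1·1° lat → SW at lon -144°, lat -79°.
Subsquare p=15, t=19: +15·0.0833333° lon, +19·0.0416667° lat → SW at lon -142.75°, lat -78.2083°.
Extended square 7, 1: +7·0.00833333° lon, +1·0.00416667° lat → SW at lon -142.692°, lat -78.2042°.
Cell spans 0.00833333° lon × 0.00416667° lat.
south -78.20417, north -78.20000.

-78.20417, -78.20000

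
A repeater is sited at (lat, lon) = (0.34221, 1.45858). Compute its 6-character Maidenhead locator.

JJ00ri

Shift to the Maidenhead origin (180°W, 90°S): lon 181.4586, lat 90.3422.
Field: 181.4586/20 → 9 → J, 90.3422/10 → 9 → J; chars JJ.
Square: 1.4586/2 → 0, 0.3422/1 → 0; chars 00.
Subsquare: 1.4586/0.0833333 → 17 → r, 0.3422/0.0416667 → 8 → i; chars ri.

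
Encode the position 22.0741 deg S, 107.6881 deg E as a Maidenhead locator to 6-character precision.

OG37uw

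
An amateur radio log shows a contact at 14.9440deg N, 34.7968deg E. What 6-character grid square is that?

Shift to the Maidenhead origin (180°W, 90°S): lon 214.7968, lat 104.9440.
Field: 214.7968/20 → 10 → K, 104.9440/10 → 10 → K; chars KK.
Square: 14.7968/2 → 7, 4.9440/1 → 4; chars 74.
Subsquare: 0.7968/0.0833333 → 9 → j, 0.9440/0.0416667 → 22 → w; chars jw.

KK74jw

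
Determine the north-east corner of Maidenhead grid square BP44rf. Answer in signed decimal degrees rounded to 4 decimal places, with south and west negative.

64.2500, -150.5000

Field B=1, P=15: +1·20° lon, +15·10° lat → SW at lon -160°, lat 60°.
Square 4, 4: +4·2° lon, +4·1° lat → SW at lon -152°, lat 64°.
Subsquare r=17, f=5: +17·0.0833333° lon, +5·0.0416667° lat → SW at lon -150.583°, lat 64.2083°.
Cell spans 0.0833333° lon × 0.0416667° lat. NE corner is SW corner plus one full cell.
latitude 64.2500, longitude -150.5000.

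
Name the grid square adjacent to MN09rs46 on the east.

Longitude extended square 4; +1 → 5.
The latitude characters are unchanged.

MN09rs56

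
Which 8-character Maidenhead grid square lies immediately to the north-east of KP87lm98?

KP87mm09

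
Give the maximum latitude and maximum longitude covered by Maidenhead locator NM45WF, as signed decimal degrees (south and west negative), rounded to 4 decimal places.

Field N=13, M=12: +13·20° lon, +12·10° lat → SW at lon 80°, lat 30°.
Square 4, 5: +4·2° lon, +5·1° lat → SW at lon 88°, lat 35°.
Subsquare w=22, f=5: +22·0.0833333° lon, +5·0.0416667° lat → SW at lon 89.8333°, lat 35.2083°.
Cell spans 0.0833333° lon × 0.0416667° lat. NE corner is SW corner plus one full cell.
latitude 35.2500, longitude 89.9167.

35.2500, 89.9167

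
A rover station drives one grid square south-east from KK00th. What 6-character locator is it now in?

KK00ug

Longitude subsquare t = 19; +1 → 20 = u.
Latitude subsquare h = 7; −1 → 6 = g.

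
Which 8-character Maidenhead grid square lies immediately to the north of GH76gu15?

Latitude extended square 5; +1 → 6.
The longitude characters are unchanged.

GH76gu16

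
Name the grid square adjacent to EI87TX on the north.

Latitude subsquare x = 23; +1 → 24, wraps to 0 = a, carry into square.
Latitude square 7; +1 → 8.
The longitude characters are unchanged.

EI88ta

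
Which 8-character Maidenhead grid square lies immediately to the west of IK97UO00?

Longitude extended square 0; −1 → -1, wraps to 9, carry into subsquare.
Longitude subsquare u = 20; −1 → 19 = t.
The latitude characters are unchanged.

IK97to90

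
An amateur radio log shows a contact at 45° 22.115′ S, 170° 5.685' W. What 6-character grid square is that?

Add 180° to longitude and 90° to latitude: 9.9052, 44.6314.
Field (20°×10°, letters A–R): 9.9052/20 → 0 → A, 44.6314/10 → 4 → E; chars AE.
Square (2°×1°, digits 0–9): 9.9052/2 → 4, 4.6314/1 → 4; chars 44.
Subsquare (5′×2.5′, letters a–x): 1.9052/0.0833333 → 22 → w, 0.6314/0.0416667 → 15 → p; chars wp.

AE44wp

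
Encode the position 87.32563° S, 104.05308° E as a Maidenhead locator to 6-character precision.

Offset from 180°W / 90°S: lon 284.0531°, lat 2.6744°.
Field: lon ⌊284.0531/20⌋ = 14 → O; lat ⌊2.6744/10⌋ = 0 → A.
Square: lon ⌊4.0531/2⌋ = 2; lat ⌊2.6744/1⌋ = 2.
Subsquare: lon ⌊0.0531/0.0833333⌋ = 0 → a; lat ⌊0.6744/0.0416667⌋ = 16 → q.

OA22aq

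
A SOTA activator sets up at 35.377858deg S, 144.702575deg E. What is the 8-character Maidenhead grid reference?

Shift to the Maidenhead origin (180°W, 90°S): lon 324.70258, lat 54.62214.
Field (20°×10°, letters A–R): lon ⌊324.70258/20⌋ = 16 → Q; lat ⌊54.62214/10⌋ = 5 → F.
Square (2°×1°, digits 0–9): lon ⌊4.70258/2⌋ = 2; lat ⌊4.62214/1⌋ = 4.
Subsquare (5′×2.5′, letters a–x): lon ⌊0.70258/0.0833333⌋ = 8 → i; lat ⌊0.62214/0.0416667⌋ = 14 → o.
Extended square (30″×15″, digits 0–9): lon ⌊0.03591/0.00833333⌋ = 4; lat ⌊0.03881/0.00416667⌋ = 9.

QF24io49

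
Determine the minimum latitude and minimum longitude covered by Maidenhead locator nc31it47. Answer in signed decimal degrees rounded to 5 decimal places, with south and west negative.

-68.17917, 86.70000

Field N=13, C=2: +13·20° lon, +2·10° lat → SW at lon 80°, lat -70°.
Square 3, 1: +3·2° lon, +1·1° lat → SW at lon 86°, lat -69°.
Subsquare i=8, t=19: +8·0.0833333° lon, +19·0.0416667° lat → SW at lon 86.6667°, lat -68.2083°.
Extended square 4, 7: +4·0.00833333° lon, +7·0.00416667° lat → SW at lon 86.7°, lat -68.1792°.
latitude -68.17917, longitude 86.70000.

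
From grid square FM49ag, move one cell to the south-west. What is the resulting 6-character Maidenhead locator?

FM39xf

Longitude subsquare a = 0; −1 → -1, wraps to 23 = x, carry into square.
Longitude square 4; −1 → 3.
Latitude subsquare g = 6; −1 → 5 = f.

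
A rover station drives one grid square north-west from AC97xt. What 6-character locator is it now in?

Longitude subsquare x = 23; −1 → 22 = w.
Latitude subsquare t = 19; +1 → 20 = u.

AC97wu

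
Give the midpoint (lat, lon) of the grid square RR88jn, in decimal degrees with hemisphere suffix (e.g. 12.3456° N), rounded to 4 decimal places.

88.5625° N, 176.7917° E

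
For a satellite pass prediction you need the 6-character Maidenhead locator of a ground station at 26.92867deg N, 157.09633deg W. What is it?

BL16kw

Shift to the Maidenhead origin (180°W, 90°S): lon 22.9037, lat 116.9287.
Field: 22.9037/20 → 1 → B, 116.9287/10 → 11 → L; chars BL.
Square: 2.9037/2 → 1, 6.9287/1 → 6; chars 16.
Subsquare: 0.9037/0.0833333 → 10 → k, 0.9287/0.0416667 → 22 → w; chars kw.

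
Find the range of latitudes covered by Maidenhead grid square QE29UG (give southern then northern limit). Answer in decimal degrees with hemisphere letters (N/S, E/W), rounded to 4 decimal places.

Field Q=16, E=4: +16·20° lon, +4·10° lat → SW at lon 140°, lat -50°.
Square 2, 9: +2·2° lon, +9·1° lat → SW at lon 144°, lat -41°.
Subsquare u=20, g=6: +20·0.0833333° lon, +6·0.0416667° lat → SW at lon 145.667°, lat -40.75°.
Cell spans 0.0833333° lon × 0.0416667° lat.
south 40.7500° S, north 40.7083° S.

40.7500° S, 40.7083° S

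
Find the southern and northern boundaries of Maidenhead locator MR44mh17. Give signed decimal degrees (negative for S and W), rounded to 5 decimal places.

Field M=12, R=17: +12·20° lon, +17·10° lat → SW at lon 60°, lat 80°.
Square 4, 4: +4·2° lon, +4·1° lat → SW at lon 68°, lat 84°.
Subsquare m=12, h=7: +12·0.0833333° lon, +7·0.0416667° lat → SW at lon 69°, lat 84.2917°.
Extended square 1, 7: +1·0.00833333° lon, +7·0.00416667° lat → SW at lon 69.0083°, lat 84.3208°.
Cell spans 0.00833333° lon × 0.00416667° lat.
south 84.32083, north 84.32500.

84.32083, 84.32500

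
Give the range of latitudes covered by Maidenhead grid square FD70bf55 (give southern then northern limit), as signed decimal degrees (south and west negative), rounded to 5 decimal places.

-59.77083, -59.76667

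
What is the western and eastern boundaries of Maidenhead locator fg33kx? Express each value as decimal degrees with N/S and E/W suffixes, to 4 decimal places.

Field F=5, G=6: +5·20° lon, +6·10° lat → SW at lon -80°, lat -30°.
Square 3, 3: +3·2° lon, +3·1° lat → SW at lon -74°, lat -27°.
Subsquare k=10, x=23: +10·0.0833333° lon, +23·0.0416667° lat → SW at lon -73.1667°, lat -26.0417°.
Cell spans 0.0833333° lon × 0.0416667° lat.
west 73.1667° W, east 73.0833° W.

73.1667° W, 73.0833° W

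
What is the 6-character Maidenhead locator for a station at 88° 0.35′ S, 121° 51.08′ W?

Add 180° to longitude and 90° to latitude: 58.1487, 1.9942.
Field: 58.1487/20 → 2 → C, 1.9942/10 → 0 → A; chars CA.
Square: 18.1487/2 → 9, 1.9942/1 → 1; chars 91.
Subsquare: 0.1487/0.0833333 → 1 → b, 0.9942/0.0416667 → 23 → x; chars bx.

CA91bx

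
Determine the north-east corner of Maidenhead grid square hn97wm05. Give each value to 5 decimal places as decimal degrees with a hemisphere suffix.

47.52500° N, 20.15833° W

Field H=7, N=13: +7·20° lon, +13·10° lat → SW at lon -40°, lat 40°.
Square 9, 7: +9·2° lon, +7·1° lat → SW at lon -22°, lat 47°.
Subsquare w=22, m=12: +22·0.0833333° lon, +12·0.0416667° lat → SW at lon -20.1667°, lat 47.5°.
Extended square 0, 5: +0·0.00833333° lon, +5·0.00416667° lat → SW at lon -20.1667°, lat 47.5208°.
Cell spans 0.00833333° lon × 0.00416667° lat. NE corner is SW corner plus one full cell.
latitude 47.52500° N, longitude 20.15833° W.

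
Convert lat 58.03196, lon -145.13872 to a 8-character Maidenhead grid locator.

Add 180° to longitude and 90° to latitude: 34.86128, 148.03196.
Field: 34.86128/20 → 1 → B, 148.03196/10 → 14 → O; chars BO.
Square: 14.86128/2 → 7, 8.03196/1 → 8; chars 78.
Subsquare: 0.86128/0.0833333 → 10 → k, 0.03196/0.0416667 → 0 → a; chars ka.
Extended square: 0.02795/0.00833333 → 3, 0.03196/0.00416667 → 7; chars 37.

BO78ka37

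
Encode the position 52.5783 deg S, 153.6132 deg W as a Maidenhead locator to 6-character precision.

BD37ek

Add 180° to longitude and 90° to latitude: 26.3868, 37.4217.
Field: lon ⌊26.3868/20⌋ = 1 → B; lat ⌊37.4217/10⌋ = 3 → D.
Square: lon ⌊6.3868/2⌋ = 3; lat ⌊7.4217/1⌋ = 7.
Subsquare: lon ⌊0.3868/0.0833333⌋ = 4 → e; lat ⌊0.4217/0.0416667⌋ = 10 → k.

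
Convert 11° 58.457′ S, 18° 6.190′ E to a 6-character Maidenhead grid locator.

JH98ba

Offset from 180°W / 90°S: lon 198.1032°, lat 78.0257°.
Field: 198.1032/20 → 9 → J, 78.0257/10 → 7 → H; chars JH.
Square: 18.1032/2 → 9, 8.0257/1 → 8; chars 98.
Subsquare: 0.1032/0.0833333 → 1 → b, 0.0257/0.0416667 → 0 → a; chars ba.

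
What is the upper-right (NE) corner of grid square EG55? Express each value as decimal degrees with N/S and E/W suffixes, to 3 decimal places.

24.000° S, 88.000° W

Field E=4, G=6: +4·20° lon, +6·10° lat → SW at lon -100°, lat -30°.
Square 5, 5: +5·2° lon, +5·1° lat → SW at lon -90°, lat -25°.
Cell spans 2° lon × 1° lat. NE corner is SW corner plus one full cell.
latitude 24.000° S, longitude 88.000° W.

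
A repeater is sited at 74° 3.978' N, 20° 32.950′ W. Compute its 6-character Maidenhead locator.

HQ94rb

Offset from 180°W / 90°S: lon 159.4508°, lat 164.0663°.
Field: lon ⌊159.4508/20⌋ = 7 → H; lat ⌊164.0663/10⌋ = 16 → Q.
Square: lon ⌊19.4508/2⌋ = 9; lat ⌊4.0663/1⌋ = 4.
Subsquare: lon ⌊1.4508/0.0833333⌋ = 17 → r; lat ⌊0.0663/0.0416667⌋ = 1 → b.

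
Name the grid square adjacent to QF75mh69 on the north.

QF75mi60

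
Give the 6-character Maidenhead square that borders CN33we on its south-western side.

Longitude subsquare w = 22; −1 → 21 = v.
Latitude subsquare e = 4; −1 → 3 = d.

CN33vd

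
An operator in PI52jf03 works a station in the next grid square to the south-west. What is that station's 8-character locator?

PI52if92

Longitude extended square 0; −1 → -1, wraps to 9, carry into subsquare.
Longitude subsquare j = 9; −1 → 8 = i.
Latitude extended square 3; −1 → 2.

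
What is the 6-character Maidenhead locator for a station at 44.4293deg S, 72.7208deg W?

Add 180° to longitude and 90° to latitude: 107.2792, 45.5707.
Field: 107.2792/20 → 5 → F, 45.5707/10 → 4 → E; chars FE.
Square: 7.2792/2 → 3, 5.5707/1 → 5; chars 35.
Subsquare: 1.2792/0.0833333 → 15 → p, 0.5707/0.0416667 → 13 → n; chars pn.

FE35pn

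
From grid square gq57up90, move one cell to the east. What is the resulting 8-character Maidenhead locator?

GQ57vp00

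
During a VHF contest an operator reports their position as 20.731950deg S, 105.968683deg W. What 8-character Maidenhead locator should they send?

Add 180° to longitude and 90° to latitude: 74.03132, 69.26805.
Field: 74.03132/20 → 3 → D, 69.26805/10 → 6 → G; chars DG.
Square: 14.03132/2 → 7, 9.26805/1 → 9; chars 79.
Subsquare: 0.03132/0.0833333 → 0 → a, 0.26805/0.0416667 → 6 → g; chars ag.
Extended square: 0.03132/0.00833333 → 3, 0.01805/0.00416667 → 4; chars 34.

DG79ag34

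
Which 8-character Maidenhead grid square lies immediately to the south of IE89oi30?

IE89oh39

Latitude extended square 0; −1 → -1, wraps to 9, carry into subsquare.
Latitude subsquare i = 8; −1 → 7 = h.
The longitude characters are unchanged.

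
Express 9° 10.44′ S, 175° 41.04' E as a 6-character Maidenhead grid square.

Offset from 180°W / 90°S: lon 355.6840°, lat 80.8260°.
Field: lon ⌊355.6840/20⌋ = 17 → R; lat ⌊80.8260/10⌋ = 8 → I.
Square: lon ⌊15.6840/2⌋ = 7; lat ⌊0.8260/1⌋ = 0.
Subsquare: lon ⌊1.6840/0.0833333⌋ = 20 → u; lat ⌊0.8260/0.0416667⌋ = 19 → t.

RI70ut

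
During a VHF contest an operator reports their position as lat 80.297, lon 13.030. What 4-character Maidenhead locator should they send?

JR60

Shift to the Maidenhead origin (180°W, 90°S): lon 193.03, lat 170.30.
Field (20°×10°, letters A–R): lon ⌊193.03/20⌋ = 9 → J; lat ⌊170.30/10⌋ = 17 → R.
Square (2°×1°, digits 0–9): lon ⌊13.03/2⌋ = 6; lat ⌊0.30/1⌋ = 0.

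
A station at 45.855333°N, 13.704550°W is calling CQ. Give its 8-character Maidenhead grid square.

IN35du55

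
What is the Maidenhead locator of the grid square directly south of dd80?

DC89

Latitude square 0; −1 → -1, wraps to 9, carry into field.
Latitude field D = 3; −1 → 2 = C.
The longitude characters are unchanged.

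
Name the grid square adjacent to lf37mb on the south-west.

Longitude subsquare m = 12; −1 → 11 = l.
Latitude subsquare b = 1; −1 → 0 = a.

LF37la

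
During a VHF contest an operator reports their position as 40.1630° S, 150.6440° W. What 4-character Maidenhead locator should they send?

BE49

Shift to the Maidenhead origin (180°W, 90°S): lon 29.36, lat 49.84.
Field (20°×10°, letters A–R): lon ⌊29.36/20⌋ = 1 → B; lat ⌊49.84/10⌋ = 4 → E.
Square (2°×1°, digits 0–9): lon ⌊9.36/2⌋ = 4; lat ⌊9.84/1⌋ = 9.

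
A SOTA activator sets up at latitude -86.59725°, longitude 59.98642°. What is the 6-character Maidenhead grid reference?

Add 180° to longitude and 90° to latitude: 239.9864, 3.4027.
Field: 239.9864/20 → 11 → L, 3.4027/10 → 0 → A; chars LA.
Square: 19.9864/2 → 9, 3.4027/1 → 3; chars 93.
Subsquare: 1.9864/0.0833333 → 23 → x, 0.4027/0.0416667 → 9 → j; chars xj.

LA93xj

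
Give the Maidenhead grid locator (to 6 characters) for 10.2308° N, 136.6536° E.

Offset from 180°W / 90°S: lon 316.6536°, lat 100.2308°.
Field: lon ⌊316.6536/20⌋ = 15 → P; lat ⌊100.2308/10⌋ = 10 → K.
Square: lon ⌊16.6536/2⌋ = 8; lat ⌊0.2308/1⌋ = 0.
Subsquare: lon ⌊0.6536/0.0833333⌋ = 7 → h; lat ⌊0.2308/0.0416667⌋ = 5 → f.

PK80hf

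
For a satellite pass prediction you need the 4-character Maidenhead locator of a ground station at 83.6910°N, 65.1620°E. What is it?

MR23

Shift to the Maidenhead origin (180°W, 90°S): lon 245.16, lat 173.69.
Field (20°×10°, letters A–R): 245.16/20 → 12 → M, 173.69/10 → 17 → R; chars MR.
Square (2°×1°, digits 0–9): 5.16/2 → 2, 3.69/1 → 3; chars 23.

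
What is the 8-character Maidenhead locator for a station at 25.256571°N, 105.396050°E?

Offset from 180°W / 90°S: lon 285.39605°, lat 115.25657°.
Field: lon ⌊285.39605/20⌋ = 14 → O; lat ⌊115.25657/10⌋ = 11 → L.
Square: lon ⌊5.39605/2⌋ = 2; lat ⌊5.25657/1⌋ = 5.
Subsquare: lon ⌊1.39605/0.0833333⌋ = 16 → q; lat ⌊0.25657/0.0416667⌋ = 6 → g.
Extended square: lon ⌊0.06272/0.00833333⌋ = 7; lat ⌊0.00657/0.00416667⌋ = 1.

OL25qg71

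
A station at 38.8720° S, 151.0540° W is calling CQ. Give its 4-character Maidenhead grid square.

Add 180° to longitude and 90° to latitude: 28.95, 51.13.
Field: lon ⌊28.95/20⌋ = 1 → B; lat ⌊51.13/10⌋ = 5 → F.
Square: lon ⌊8.95/2⌋ = 4; lat ⌊1.13/1⌋ = 1.

BF41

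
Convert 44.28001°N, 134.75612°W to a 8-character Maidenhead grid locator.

CN24og97

Offset from 180°W / 90°S: lon 45.24388°, lat 134.28001°.
Field (20°×10°, letters A–R): lon ⌊45.24388/20⌋ = 2 → C; lat ⌊134.28001/10⌋ = 13 → N.
Square (2°×1°, digits 0–9): lon ⌊5.24388/2⌋ = 2; lat ⌊4.28001/1⌋ = 4.
Subsquare (5′×2.5′, letters a–x): lon ⌊1.24388/0.0833333⌋ = 14 → o; lat ⌊0.28001/0.0416667⌋ = 6 → g.
Extended square (30″×15″, digits 0–9): lon ⌊0.07721/0.00833333⌋ = 9; lat ⌊0.03001/0.00416667⌋ = 7.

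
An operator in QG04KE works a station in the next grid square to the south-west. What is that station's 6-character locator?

QG04jd

Longitude subsquare k = 10; −1 → 9 = j.
Latitude subsquare e = 4; −1 → 3 = d.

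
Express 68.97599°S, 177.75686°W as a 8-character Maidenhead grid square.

AC11ca95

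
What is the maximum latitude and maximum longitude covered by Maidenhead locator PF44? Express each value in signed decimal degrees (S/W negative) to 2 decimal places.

-35.00, 130.00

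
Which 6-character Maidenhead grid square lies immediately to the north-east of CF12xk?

Longitude subsquare x = 23; +1 → 24, wraps to 0 = a, carry into square.
Longitude square 1; +1 → 2.
Latitude subsquare k = 10; +1 → 11 = l.

CF22al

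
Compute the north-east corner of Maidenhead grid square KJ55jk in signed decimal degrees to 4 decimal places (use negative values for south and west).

Field K=10, J=9: +10·20° lon, +9·10° lat → SW at lon 20°, lat 0°.
Square 5, 5: +5·2° lon, +5·1° lat → SW at lon 30°, lat 5°.
Subsquare j=9, k=10: +9·0.0833333° lon, +10·0.0416667° lat → SW at lon 30.75°, lat 5.41667°.
Cell spans 0.0833333° lon × 0.0416667° lat. NE corner is SW corner plus one full cell.
latitude 5.4583, longitude 30.8333.

5.4583, 30.8333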